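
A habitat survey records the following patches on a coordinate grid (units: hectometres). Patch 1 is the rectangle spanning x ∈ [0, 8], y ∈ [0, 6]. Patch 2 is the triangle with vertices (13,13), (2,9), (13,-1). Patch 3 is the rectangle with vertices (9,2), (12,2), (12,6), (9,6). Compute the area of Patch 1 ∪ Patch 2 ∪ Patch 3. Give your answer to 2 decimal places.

121.91

By inclusion–exclusion:
Individual areas: |Patch 1| = 48, |Patch 2| = 77, |Patch 3| = 12.
|Patch 1∩Patch 2| = 3.3136.
|Patch 1∩Patch 3| = 0 (no overlap).
|Patch 2∩Patch 3| = 11.7773.
|Patch 1∩Patch 2∩Patch 3| = 0.
|Patch 1 ∪ Patch 2 ∪ Patch 3| = 137 − 15.0909 + 0 = 121.91.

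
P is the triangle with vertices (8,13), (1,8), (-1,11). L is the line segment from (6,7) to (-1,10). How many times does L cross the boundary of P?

The segment meets the boundary at (-0.067,9.6), (2,8.714).

2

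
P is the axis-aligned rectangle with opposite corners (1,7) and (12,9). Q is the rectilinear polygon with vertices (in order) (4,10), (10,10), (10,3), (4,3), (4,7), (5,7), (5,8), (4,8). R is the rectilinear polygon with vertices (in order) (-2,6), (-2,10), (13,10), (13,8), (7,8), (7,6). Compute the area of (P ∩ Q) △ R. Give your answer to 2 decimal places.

|P ∩ Q| = 11.
|(P ∩ Q) ∩ R| = 8.
|(P ∩ Q) △ R| = 11 + 48 − 16 = 43.00.

43.00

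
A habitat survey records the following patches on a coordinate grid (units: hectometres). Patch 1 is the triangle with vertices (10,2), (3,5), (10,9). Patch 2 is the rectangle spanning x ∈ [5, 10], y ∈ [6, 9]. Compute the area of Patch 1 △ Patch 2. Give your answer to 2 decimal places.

|Patch 1| = 24.5, |Patch 2| = 15, |Patch 1∩Patch 2| = 7.8571.
|Patch 1 △ Patch 2| = |Patch 1| + |Patch 2| − 2·|Patch 1∩Patch 2| = 24.5 + 15 − 15.7143 = 23.79.

23.79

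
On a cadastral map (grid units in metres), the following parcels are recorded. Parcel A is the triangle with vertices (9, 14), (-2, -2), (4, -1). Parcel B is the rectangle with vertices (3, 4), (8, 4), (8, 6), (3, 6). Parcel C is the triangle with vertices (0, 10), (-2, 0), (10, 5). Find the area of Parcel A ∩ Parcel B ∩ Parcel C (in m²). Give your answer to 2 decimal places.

5.82

The intersection is the polygon with vertices (6.333,6), (5.667,4), (3,4), (3,5.273), (3.5,6).
By the shoelace formula its area is 5.82.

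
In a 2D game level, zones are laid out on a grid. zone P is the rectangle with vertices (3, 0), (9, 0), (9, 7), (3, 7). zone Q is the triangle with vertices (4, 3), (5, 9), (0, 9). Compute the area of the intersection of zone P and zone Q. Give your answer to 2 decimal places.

4.58

The intersection is the polygon with vertices (3,7), (4.667,7), (4,3), (3,4.5).
By the shoelace formula its area is 4.58.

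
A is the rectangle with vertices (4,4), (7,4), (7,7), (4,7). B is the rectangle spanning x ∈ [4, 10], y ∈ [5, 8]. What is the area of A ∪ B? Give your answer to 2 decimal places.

By inclusion–exclusion:
Individual areas: |A| = 9, |B| = 18.
|A∩B|: x∈[4,7], y∈[5,7] → 3·2 = 6.
|A ∪ B| = 27 − 6 = 21.00.

21.00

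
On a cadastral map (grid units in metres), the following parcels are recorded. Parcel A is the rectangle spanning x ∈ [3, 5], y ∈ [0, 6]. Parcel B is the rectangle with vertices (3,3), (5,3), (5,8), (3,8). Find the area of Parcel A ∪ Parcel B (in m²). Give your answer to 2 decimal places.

16.00

By inclusion–exclusion:
Individual areas: |Parcel A| = 12, |Parcel B| = 10.
|Parcel A∩Parcel B|: x∈[3,5], y∈[3,6] → 2·3 = 6.
|Parcel A ∪ Parcel B| = 22 − 6 = 16.00.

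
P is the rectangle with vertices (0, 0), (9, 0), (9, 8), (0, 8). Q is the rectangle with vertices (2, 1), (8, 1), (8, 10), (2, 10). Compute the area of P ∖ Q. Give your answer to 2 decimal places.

|P∩Q|: x∈[2,8], y∈[1,8] → 6·7 = 42.
|P| = 72.
|P ∖ Q| = |P| − |P∩Q| = 72 − 42 = 30.00.

30.00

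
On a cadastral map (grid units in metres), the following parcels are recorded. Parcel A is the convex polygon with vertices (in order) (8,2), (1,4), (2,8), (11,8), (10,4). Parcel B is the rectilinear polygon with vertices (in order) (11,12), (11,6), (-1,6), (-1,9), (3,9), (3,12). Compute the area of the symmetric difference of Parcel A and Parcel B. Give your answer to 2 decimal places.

69.00

|Parcel A| = 45, |Parcel B| = 60, |Parcel A∩Parcel B| = 18.
|Parcel A △ Parcel B| = |Parcel A| + |Parcel B| − 2·|Parcel A∩Parcel B| = 45 + 60 − 36 = 69.00.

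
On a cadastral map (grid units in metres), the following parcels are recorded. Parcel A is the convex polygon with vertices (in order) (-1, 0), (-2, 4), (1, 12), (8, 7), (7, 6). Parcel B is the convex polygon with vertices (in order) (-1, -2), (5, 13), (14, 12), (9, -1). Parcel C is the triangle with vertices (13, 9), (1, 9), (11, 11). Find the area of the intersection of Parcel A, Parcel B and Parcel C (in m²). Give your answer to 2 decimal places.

0.75

The intersection is the polygon with vertices (3.609,9.522), (4.281,9.656), (5.2,9), (3.4,9).
By the shoelace formula its area is 0.75.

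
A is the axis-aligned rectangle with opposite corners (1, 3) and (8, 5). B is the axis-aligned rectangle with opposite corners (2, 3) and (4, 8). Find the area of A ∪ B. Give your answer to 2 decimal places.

20.00

By inclusion–exclusion:
Individual areas: |A| = 14, |B| = 10.
|A∩B|: x∈[2,4], y∈[3,5] → 2·2 = 4.
|A ∪ B| = 24 − 4 = 20.00.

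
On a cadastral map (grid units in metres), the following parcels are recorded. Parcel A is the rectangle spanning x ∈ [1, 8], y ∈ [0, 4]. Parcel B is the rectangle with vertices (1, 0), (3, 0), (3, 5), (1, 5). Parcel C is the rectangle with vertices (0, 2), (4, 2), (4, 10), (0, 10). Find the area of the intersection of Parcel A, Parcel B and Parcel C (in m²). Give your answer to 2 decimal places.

The intersection is the polygon with vertices (3,2), (1,2), (1,4), (3,4).
By the shoelace formula its area is 4.00.

4.00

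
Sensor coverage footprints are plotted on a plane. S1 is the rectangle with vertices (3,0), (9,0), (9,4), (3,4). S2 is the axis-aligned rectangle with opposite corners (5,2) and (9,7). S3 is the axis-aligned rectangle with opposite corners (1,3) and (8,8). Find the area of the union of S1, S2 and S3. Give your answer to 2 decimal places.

By inclusion–exclusion:
Individual areas: |S1| = 24, |S2| = 20, |S3| = 35.
|S1∩S2|: x∈[5,9], y∈[2,4] → 4·2 = 8.
|S1∩S3|: x∈[3,8], y∈[3,4] → 5·1 = 5.
|S2∩S3|: x∈[5,8], y∈[3,7] → 3·4 = 12.
|S1∩S2∩S3| = 3.
|S1 ∪ S2 ∪ S3| = 79 − 25 + 3 = 57.00.

57.00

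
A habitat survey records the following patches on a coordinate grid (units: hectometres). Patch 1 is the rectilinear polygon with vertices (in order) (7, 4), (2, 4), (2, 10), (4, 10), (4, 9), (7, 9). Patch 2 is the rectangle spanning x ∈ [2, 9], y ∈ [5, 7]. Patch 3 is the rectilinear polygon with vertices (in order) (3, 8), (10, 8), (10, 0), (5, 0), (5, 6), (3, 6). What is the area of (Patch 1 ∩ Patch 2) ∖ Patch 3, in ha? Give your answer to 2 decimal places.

|Patch 1 ∩ Patch 2| = 10.
|(Patch 1 ∩ Patch 2) ∩ Patch 3| = 6.
|(Patch 1 ∩ Patch 2) ∖ Patch 3| = 10 − 6 = 4.00.

4.00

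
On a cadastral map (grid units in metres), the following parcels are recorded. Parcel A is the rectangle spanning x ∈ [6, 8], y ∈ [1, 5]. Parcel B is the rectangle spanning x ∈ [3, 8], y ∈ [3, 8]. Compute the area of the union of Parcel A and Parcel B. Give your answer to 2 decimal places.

29.00

By inclusion–exclusion:
Individual areas: |Parcel A| = 8, |Parcel B| = 25.
|Parcel A∩Parcel B|: x∈[6,8], y∈[3,5] → 2·2 = 4.
|Parcel A ∪ Parcel B| = 33 − 4 = 29.00.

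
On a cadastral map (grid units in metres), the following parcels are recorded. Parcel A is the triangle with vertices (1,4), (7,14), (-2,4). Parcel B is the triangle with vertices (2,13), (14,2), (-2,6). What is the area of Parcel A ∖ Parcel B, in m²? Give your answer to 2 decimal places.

5.47

|Parcel A| = 15, |Parcel A∩Parcel B| = 9.5337.
|Parcel A ∖ Parcel B| = |Parcel A| − |Parcel A∩Parcel B| = 15 − 9.5337 = 5.47.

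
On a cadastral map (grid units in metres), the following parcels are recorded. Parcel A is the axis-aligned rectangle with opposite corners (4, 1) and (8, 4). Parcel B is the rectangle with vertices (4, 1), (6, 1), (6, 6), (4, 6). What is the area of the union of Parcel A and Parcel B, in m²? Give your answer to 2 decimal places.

16.00

By inclusion–exclusion:
Individual areas: |Parcel A| = 12, |Parcel B| = 10.
|Parcel A∩Parcel B|: x∈[4,6], y∈[1,4] → 2·3 = 6.
|Parcel A ∪ Parcel B| = 22 − 6 = 16.00.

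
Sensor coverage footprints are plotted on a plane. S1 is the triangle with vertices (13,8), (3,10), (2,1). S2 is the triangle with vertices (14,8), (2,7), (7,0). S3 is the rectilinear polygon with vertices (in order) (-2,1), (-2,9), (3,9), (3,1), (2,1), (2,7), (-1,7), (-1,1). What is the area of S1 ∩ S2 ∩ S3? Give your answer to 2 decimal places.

0.45

The intersection is the polygon with vertices (3,7.083), (3,5.6), (2.577,6.192), (2.673,7.056).
By the shoelace formula its area is 0.45.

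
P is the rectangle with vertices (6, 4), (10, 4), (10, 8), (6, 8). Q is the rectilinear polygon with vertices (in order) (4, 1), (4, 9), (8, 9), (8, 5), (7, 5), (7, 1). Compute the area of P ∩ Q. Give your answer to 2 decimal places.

7.00

The intersection is the polygon with vertices (6,4), (6,8), (8,8), (8,5), (7,5), (7,4).
By the shoelace formula its area is 7.00.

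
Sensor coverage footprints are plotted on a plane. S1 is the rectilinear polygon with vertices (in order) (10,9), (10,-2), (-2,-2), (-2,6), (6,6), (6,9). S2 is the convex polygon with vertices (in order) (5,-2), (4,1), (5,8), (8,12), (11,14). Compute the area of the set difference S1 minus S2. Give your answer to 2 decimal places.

|S1| = 108, |S1∩S2| = 24.4018.
|S1 ∖ S2| = |S1| − |S1∩S2| = 108 − 24.4018 = 83.60.

83.60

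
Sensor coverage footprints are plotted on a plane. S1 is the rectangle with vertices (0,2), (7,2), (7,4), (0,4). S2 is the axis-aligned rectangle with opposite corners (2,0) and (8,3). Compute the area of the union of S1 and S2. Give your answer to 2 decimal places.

By inclusion–exclusion:
Individual areas: |S1| = 14, |S2| = 18.
|S1∩S2|: x∈[2,7], y∈[2,3] → 5·1 = 5.
|S1 ∪ S2| = 32 − 5 = 27.00.

27.00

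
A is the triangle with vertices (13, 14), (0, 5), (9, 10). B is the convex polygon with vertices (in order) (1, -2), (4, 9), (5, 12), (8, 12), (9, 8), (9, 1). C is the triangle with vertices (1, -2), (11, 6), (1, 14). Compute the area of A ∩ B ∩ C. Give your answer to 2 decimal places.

The intersection is the polygon with vertices (3.429,6.905), (3.586,7.483), (6.567,9.546), (7.229,9.016).
By the shoelace formula its area is 2.41.

2.41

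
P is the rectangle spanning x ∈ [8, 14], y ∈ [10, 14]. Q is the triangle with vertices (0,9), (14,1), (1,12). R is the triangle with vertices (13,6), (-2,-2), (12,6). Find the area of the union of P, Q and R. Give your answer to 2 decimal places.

52.56

By inclusion–exclusion:
Individual areas: |P| = 24, |Q| = 25, |R| = 4.
|P∩Q| = 0.
|P∩R| = 0.
|Q∩R| = 0.4397.
|P∩Q∩R| = 0.
|P ∪ Q ∪ R| = 53 − 0.4397 + 0 = 52.56.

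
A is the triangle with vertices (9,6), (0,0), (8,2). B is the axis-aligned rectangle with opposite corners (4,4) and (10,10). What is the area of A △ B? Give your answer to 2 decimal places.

46.00

|A| = 15, |B| = 36, |A∩B| = 2.5.
|A △ B| = |A| + |B| − 2·|A∩B| = 15 + 36 − 5 = 46.00.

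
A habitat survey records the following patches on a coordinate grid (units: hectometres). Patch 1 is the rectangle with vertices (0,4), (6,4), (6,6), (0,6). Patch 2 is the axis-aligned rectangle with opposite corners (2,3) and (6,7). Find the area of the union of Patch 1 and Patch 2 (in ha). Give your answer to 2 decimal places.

By inclusion–exclusion:
Individual areas: |Patch 1| = 12, |Patch 2| = 16.
|Patch 1∩Patch 2|: x∈[2,6], y∈[4,6] → 4·2 = 8.
|Patch 1 ∪ Patch 2| = 28 − 8 = 20.00.

20.00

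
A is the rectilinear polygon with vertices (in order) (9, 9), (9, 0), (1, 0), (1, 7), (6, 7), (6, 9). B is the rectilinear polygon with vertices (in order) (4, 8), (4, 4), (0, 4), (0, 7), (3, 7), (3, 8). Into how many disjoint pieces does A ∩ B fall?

A ∩ B is a single connected region.

1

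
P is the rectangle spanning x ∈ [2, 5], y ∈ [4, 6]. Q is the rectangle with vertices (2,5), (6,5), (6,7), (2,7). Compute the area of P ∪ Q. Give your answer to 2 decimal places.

11.00

By inclusion–exclusion:
Individual areas: |P| = 6, |Q| = 8.
|P∩Q|: x∈[2,5], y∈[5,6] → 3·1 = 3.
|P ∪ Q| = 14 − 3 = 11.00.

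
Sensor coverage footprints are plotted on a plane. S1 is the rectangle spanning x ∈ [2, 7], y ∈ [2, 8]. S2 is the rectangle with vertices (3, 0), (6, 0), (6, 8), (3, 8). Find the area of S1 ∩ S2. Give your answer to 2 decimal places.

18.00

|S1∩S2|: x∈[3,6], y∈[2,8] → 3·6 = 18.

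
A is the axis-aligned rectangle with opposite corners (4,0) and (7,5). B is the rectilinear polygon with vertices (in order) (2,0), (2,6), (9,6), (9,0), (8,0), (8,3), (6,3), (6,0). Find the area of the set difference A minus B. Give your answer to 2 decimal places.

|A| = 15, |A∩B| = 12.
|A ∖ B| = |A| − |A∩B| = 15 − 12 = 3.00.

3.00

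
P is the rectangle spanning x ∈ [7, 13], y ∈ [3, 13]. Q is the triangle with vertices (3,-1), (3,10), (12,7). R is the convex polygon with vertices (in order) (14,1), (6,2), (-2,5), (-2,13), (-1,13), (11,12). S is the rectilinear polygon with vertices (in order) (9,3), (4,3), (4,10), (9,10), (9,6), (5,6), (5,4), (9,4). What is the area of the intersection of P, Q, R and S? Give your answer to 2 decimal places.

5.73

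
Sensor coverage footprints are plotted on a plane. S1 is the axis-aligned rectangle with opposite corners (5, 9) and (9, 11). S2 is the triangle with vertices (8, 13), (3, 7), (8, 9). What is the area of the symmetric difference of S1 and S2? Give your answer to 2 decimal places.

8.13

|S1| = 8, |S2| = 10, |S1∩S2| = 4.9333.
|S1 △ S2| = |S1| + |S2| − 2·|S1∩S2| = 8 + 10 − 9.8667 = 8.13.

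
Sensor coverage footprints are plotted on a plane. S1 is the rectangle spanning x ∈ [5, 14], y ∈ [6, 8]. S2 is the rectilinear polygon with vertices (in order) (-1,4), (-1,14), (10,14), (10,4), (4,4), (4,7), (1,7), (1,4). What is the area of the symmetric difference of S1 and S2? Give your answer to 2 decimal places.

|S1| = 18, |S2| = 101, |S1∩S2| = 10.
|S1 △ S2| = |S1| + |S2| − 2·|S1∩S2| = 18 + 101 − 20 = 99.00.

99.00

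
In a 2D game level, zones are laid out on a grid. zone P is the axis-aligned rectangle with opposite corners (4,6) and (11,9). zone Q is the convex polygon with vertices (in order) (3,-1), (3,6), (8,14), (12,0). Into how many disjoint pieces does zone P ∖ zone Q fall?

zone P ∖ zone Q splits into 2 disjoint pieces (area 3.4286, area 0.6125).

2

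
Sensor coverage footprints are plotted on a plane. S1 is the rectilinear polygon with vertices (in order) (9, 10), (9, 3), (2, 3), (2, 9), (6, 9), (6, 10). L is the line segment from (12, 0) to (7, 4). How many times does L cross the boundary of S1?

The segment meets the boundary at (8.25,3).

1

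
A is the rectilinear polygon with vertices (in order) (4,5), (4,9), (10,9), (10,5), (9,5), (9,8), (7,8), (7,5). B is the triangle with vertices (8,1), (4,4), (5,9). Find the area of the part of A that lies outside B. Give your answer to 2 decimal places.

|A| = 18, |A∩B| = 4.6.
|A ∖ B| = |A| − |A∩B| = 18 − 4.6 = 13.40.

13.40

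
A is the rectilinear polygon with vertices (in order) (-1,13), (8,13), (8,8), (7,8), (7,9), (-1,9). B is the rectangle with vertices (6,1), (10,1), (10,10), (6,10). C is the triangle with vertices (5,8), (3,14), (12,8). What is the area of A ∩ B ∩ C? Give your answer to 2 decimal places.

The intersection is the polygon with vertices (7,8), (7,9), (6,9), (6,10), (8,10), (8,8).
By the shoelace formula its area is 3.00.

3.00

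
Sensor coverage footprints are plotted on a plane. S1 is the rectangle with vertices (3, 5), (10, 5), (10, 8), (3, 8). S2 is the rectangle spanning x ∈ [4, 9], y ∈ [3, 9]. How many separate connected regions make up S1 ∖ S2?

2

S1 ∖ S2 splits into 2 disjoint pieces (area 3, area 3).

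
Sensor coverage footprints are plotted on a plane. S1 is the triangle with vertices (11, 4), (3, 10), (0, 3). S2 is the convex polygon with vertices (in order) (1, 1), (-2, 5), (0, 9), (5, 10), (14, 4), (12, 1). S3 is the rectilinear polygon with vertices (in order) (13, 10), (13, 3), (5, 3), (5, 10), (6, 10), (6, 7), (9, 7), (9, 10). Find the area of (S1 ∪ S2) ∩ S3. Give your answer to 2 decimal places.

The region (S1 ∪ S2) ∩ S3 is the polygon with vertices (6,9.333), (6,7), (9,7), (9,7.333), (13,4.667), (13,3), (5,3), (5,10).
By the shoelace formula its area is 30.67.

30.67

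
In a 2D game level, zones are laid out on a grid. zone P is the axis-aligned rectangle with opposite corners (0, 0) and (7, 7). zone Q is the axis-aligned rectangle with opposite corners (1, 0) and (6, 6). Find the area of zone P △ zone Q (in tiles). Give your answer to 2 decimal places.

|zone P∩zone Q|: x∈[1,6], y∈[0,6] → 5·6 = 30.
|zone P △ zone Q| = |zone P| + |zone Q| − 2·|zone P∩zone Q| = 49 + 30 − 60 = 19.00.

19.00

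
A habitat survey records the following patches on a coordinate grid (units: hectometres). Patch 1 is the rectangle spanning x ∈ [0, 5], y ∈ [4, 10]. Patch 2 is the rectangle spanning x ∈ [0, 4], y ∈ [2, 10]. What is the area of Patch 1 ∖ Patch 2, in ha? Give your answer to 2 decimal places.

6.00

|Patch 1∩Patch 2|: x∈[0,4], y∈[4,10] → 4·6 = 24.
|Patch 1| = 30.
|Patch 1 ∖ Patch 2| = |Patch 1| − |Patch 1∩Patch 2| = 30 − 24 = 6.00.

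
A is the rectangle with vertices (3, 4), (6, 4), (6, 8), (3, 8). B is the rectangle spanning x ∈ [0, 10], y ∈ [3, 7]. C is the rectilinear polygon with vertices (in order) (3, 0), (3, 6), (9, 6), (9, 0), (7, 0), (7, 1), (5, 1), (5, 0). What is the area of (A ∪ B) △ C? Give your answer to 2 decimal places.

41.00

|A ∪ B| = 43.
|(A ∪ B) ∩ C| = 18.
|(A ∪ B) △ C| = 43 + 34 − 36 = 41.00.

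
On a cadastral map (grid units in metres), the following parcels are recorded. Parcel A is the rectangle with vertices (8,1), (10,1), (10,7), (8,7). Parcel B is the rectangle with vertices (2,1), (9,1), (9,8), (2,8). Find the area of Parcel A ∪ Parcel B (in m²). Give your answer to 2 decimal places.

55.00

By inclusion–exclusion:
Individual areas: |Parcel A| = 12, |Parcel B| = 49.
|Parcel A∩Parcel B|: x∈[8,9], y∈[1,7] → 1·6 = 6.
|Parcel A ∪ Parcel B| = 61 − 6 = 55.00.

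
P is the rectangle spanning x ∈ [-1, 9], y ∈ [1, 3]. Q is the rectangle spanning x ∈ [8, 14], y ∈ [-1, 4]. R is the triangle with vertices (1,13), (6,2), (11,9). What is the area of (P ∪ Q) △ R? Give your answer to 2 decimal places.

|P ∪ Q| = 48.
|(P ∪ Q) ∩ R| = 0.5844.
|(P ∪ Q) △ R| = 48 + 45 − 1.1688 = 91.83.

91.83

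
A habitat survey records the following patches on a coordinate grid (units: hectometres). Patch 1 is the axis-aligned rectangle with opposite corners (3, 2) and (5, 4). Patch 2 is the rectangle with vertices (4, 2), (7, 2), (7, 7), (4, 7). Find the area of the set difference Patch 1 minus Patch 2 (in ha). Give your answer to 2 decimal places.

|Patch 1∩Patch 2|: x∈[4,5], y∈[2,4] → 1·2 = 2.
|Patch 1| = 4.
|Patch 1 ∖ Patch 2| = |Patch 1| − |Patch 1∩Patch 2| = 4 − 2 = 2.00.

2.00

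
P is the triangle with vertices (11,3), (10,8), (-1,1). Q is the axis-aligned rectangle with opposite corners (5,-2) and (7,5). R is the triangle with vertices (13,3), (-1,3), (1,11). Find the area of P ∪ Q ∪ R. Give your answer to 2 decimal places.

By inclusion–exclusion:
Individual areas: |P| = 31, |Q| = 14, |R| = 56.
|P∩Q| = 5.6407.
|P∩R| = 17.6509.
|Q∩R| = 4.
|P∩Q∩R| = 3.974.
|P ∪ Q ∪ R| = 101 − 27.2916 + 3.974 = 77.68.

77.68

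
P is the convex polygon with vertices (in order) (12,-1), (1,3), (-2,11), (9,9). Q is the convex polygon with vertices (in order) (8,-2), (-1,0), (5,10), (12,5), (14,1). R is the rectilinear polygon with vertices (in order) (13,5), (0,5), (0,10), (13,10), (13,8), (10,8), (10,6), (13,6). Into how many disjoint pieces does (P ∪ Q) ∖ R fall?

(P ∪ Q) ∖ R splits into 3 disjoint pieces (area 77.519, area 6.0833, area 0.1286).

3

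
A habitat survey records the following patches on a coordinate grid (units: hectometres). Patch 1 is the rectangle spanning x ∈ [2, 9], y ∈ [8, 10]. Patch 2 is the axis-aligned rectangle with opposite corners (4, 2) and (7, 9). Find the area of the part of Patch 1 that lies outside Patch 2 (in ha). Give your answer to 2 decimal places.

11.00

|Patch 1∩Patch 2|: x∈[4,7], y∈[8,9] → 3·1 = 3.
|Patch 1| = 14.
|Patch 1 ∖ Patch 2| = |Patch 1| − |Patch 1∩Patch 2| = 14 − 3 = 11.00.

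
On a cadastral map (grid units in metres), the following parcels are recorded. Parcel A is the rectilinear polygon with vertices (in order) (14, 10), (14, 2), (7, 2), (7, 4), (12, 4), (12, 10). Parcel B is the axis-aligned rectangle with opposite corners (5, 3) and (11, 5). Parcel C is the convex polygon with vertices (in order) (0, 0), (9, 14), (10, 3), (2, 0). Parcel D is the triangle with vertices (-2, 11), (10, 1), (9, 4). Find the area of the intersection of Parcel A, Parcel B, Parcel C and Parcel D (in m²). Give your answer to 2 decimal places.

2.02

The intersection is the polygon with vertices (7.6,3), (7,3.5), (7,4), (9,4), (9.333,3).
By the shoelace formula its area is 2.02.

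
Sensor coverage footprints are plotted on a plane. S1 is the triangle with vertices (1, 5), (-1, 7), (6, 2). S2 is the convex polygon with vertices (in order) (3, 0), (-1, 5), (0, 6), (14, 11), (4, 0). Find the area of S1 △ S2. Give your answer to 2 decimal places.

57.86

|S1| = 2, |S2| = 59.5, |S1∩S2| = 1.8183.
|S1 △ S2| = |S1| + |S2| − 2·|S1∩S2| = 2 + 59.5 − 3.6366 = 57.86.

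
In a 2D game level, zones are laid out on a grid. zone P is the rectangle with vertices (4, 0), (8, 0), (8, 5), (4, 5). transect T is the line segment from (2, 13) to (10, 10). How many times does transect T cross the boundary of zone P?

The segment lies entirely outside zone P and never meets its boundary.

0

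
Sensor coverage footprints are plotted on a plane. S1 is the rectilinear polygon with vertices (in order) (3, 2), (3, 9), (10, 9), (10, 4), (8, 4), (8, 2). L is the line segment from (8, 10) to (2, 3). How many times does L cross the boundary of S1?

2

The segment meets the boundary at (3,4.167), (7.143,9).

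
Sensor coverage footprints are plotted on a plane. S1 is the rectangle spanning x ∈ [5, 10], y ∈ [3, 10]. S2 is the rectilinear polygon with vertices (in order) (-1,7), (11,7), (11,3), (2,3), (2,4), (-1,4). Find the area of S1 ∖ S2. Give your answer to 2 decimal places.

|S1| = 35, |S1∩S2| = 20.
|S1 ∖ S2| = |S1| − |S1∩S2| = 35 − 20 = 15.00.

15.00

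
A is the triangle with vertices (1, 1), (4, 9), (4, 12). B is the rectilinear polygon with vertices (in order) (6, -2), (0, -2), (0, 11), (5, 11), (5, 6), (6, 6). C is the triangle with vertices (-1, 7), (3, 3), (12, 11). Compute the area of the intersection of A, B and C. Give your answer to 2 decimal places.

The intersection is the polygon with vertices (2.091,3.909), (1.857,4.143), (2.97,8.221), (3.804,8.478).
By the shoelace formula its area is 2.29.

2.29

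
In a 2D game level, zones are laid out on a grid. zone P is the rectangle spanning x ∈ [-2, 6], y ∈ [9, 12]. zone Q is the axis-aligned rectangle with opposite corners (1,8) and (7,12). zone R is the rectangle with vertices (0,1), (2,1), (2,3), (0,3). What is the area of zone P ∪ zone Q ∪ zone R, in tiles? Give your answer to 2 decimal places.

By inclusion–exclusion:
Individual areas: |zone P| = 24, |zone Q| = 24, |zone R| = 4.
|zone P∩zone Q|: x∈[1,6], y∈[9,12] → 5·3 = 15.
|zone P∩zone R| = 0 (no overlap).
|zone Q∩zone R| = 0 (no overlap).
|zone P∩zone Q∩zone R| = 0.
|zone P ∪ zone Q ∪ zone R| = 52 − 15 + 0 = 37.00.

37.00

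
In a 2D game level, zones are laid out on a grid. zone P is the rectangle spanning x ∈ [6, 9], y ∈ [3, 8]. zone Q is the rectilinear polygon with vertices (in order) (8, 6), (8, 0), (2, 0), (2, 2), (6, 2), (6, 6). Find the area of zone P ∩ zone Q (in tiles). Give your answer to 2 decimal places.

The intersection is the polygon with vertices (6,6), (8,6), (8,3), (6,3).
By the shoelace formula its area is 6.00.

6.00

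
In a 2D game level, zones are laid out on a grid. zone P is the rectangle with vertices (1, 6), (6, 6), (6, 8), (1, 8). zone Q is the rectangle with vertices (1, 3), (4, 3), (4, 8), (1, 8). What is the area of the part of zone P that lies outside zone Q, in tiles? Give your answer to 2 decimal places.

4.00

|zone P∩zone Q|: x∈[1,4], y∈[6,8] → 3·2 = 6.
|zone P| = 10.
|zone P ∖ zone Q| = |zone P| − |zone P∩zone Q| = 10 − 6 = 4.00.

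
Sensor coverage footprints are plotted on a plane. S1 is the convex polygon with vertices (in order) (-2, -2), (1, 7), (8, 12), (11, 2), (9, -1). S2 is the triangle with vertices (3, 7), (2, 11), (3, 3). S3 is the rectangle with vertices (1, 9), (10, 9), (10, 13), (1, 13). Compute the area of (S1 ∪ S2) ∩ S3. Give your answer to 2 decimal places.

|S1 ∪ S2| = 111.0256.
|(S1 ∪ S2) ∩ S3| = 7.90.

7.90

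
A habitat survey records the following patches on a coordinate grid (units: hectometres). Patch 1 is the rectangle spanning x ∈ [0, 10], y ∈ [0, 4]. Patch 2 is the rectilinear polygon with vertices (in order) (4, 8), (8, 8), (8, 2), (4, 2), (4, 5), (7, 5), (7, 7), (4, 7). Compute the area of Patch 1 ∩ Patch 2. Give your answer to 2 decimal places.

The intersection is the polygon with vertices (8,4), (8,2), (4,2), (4,4).
By the shoelace formula its area is 8.00.

8.00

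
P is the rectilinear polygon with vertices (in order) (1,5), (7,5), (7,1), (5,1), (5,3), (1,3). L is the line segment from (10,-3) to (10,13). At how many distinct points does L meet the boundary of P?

0

The segment lies entirely outside P and never meets its boundary.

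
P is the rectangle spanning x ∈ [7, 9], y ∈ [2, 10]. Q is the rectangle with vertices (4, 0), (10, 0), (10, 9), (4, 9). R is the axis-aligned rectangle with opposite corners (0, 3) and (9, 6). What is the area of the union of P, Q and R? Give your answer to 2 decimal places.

By inclusion–exclusion:
Individual areas: |P| = 16, |Q| = 54, |R| = 27.
|P∩Q|: x∈[7,9], y∈[2,9] → 2·7 = 14.
|P∩R|: x∈[7,9], y∈[3,6] → 2·3 = 6.
|Q∩R|: x∈[4,9], y∈[3,6] → 5·3 = 15.
|P∩Q∩R| = 6.
|P ∪ Q ∪ R| = 97 − 35 + 6 = 68.00.

68.00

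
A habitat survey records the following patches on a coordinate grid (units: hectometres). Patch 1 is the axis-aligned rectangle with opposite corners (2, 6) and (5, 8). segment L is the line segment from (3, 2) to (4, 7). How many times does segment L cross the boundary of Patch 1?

1

The segment meets the boundary at (3.8,6).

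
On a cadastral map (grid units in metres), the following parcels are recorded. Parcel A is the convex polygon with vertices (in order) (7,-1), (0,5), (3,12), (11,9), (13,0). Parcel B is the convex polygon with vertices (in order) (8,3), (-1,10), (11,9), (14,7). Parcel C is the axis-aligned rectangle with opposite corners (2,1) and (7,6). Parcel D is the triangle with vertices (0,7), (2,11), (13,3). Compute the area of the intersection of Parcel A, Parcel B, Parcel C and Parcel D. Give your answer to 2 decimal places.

1.96

The intersection is the polygon with vertices (7,6), (7,4.846), (4.727,5.545), (4.143,6).
By the shoelace formula its area is 1.96.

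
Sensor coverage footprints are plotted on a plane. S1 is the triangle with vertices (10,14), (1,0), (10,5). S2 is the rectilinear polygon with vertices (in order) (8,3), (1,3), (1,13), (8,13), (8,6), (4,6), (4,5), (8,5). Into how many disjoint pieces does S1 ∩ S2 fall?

S1 ∩ S2 splits into 2 disjoint pieces (area 7.6825, area 8.146).

2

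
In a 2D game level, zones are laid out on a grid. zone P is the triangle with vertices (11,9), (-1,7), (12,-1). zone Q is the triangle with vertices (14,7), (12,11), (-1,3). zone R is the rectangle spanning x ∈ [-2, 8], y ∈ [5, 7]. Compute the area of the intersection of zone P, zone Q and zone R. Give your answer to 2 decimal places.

7.95

The intersection is the polygon with vertices (6.5,5), (2.25,5), (5.5,7), (8,7), (8,5.4).
By the shoelace formula its area is 7.95.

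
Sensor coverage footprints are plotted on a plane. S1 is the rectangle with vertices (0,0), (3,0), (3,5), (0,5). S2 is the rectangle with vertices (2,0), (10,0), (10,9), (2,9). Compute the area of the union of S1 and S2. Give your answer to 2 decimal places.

82.00

By inclusion–exclusion:
Individual areas: |S1| = 15, |S2| = 72.
|S1∩S2|: x∈[2,3], y∈[0,5] → 1·5 = 5.
|S1 ∪ S2| = 87 − 5 = 82.00.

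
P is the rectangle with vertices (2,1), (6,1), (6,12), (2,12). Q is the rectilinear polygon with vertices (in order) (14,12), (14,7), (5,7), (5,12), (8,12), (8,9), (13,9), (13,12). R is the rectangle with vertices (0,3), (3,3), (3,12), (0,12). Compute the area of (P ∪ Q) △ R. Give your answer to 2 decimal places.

|P ∪ Q| = 69.
|(P ∪ Q) ∩ R| = 9.
|(P ∪ Q) △ R| = 69 + 27 − 18 = 78.00.

78.00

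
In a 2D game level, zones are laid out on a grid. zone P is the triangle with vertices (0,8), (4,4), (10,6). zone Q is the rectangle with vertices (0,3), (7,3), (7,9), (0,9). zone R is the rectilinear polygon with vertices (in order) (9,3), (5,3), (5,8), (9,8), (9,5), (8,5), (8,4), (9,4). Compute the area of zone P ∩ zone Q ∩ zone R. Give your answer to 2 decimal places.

4.27

The intersection is the polygon with vertices (7,6.6), (7,5), (5,4.333), (5,7).
By the shoelace formula its area is 4.27.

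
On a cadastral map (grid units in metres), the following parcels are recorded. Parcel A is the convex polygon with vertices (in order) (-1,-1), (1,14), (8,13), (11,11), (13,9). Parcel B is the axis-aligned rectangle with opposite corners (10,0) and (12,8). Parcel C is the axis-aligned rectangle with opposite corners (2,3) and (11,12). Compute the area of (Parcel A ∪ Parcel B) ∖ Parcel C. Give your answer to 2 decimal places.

|Parcel A ∪ Parcel B| = 122.5857.
|(Parcel A ∪ Parcel B) ∩ Parcel C| = 69.8357.
|(Parcel A ∪ Parcel B) ∖ Parcel C| = 122.5857 − 69.8357 = 52.75.

52.75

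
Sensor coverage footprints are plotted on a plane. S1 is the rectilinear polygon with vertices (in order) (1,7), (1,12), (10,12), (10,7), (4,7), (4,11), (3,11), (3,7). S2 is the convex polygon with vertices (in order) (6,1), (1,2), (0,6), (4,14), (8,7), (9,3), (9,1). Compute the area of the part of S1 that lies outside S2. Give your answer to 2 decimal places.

|S1| = 41, |S1∩S2| = 19.8571.
|S1 ∖ S2| = |S1| − |S1∩S2| = 41 − 19.8571 = 21.14.

21.14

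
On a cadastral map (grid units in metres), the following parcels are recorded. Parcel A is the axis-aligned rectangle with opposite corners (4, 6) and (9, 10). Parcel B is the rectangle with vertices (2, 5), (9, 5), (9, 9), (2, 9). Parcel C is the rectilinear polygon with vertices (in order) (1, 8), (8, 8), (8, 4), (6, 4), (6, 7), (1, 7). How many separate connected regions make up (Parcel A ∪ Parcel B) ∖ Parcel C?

2

(Parcel A ∪ Parcel B) ∖ Parcel C splits into 2 disjoint pieces (area 15, area 8).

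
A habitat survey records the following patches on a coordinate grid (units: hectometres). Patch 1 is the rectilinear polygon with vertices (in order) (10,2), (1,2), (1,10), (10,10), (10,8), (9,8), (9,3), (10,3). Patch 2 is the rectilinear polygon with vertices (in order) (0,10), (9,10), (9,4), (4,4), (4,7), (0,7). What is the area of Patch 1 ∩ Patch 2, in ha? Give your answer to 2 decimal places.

39.00

The intersection is the polygon with vertices (1,10), (9,10), (9,8), (9,4), (4,4), (4,7), (1,7).
By the shoelace formula its area is 39.00.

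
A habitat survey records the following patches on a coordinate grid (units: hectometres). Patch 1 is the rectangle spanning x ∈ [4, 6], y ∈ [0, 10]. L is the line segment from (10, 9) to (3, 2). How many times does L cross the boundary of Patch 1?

The segment meets the boundary at (4,3), (6,5).

2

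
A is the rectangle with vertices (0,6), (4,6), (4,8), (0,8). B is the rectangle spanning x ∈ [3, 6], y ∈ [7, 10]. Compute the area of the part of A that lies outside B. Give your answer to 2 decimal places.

|A∩B|: x∈[3,4], y∈[7,8] → 1·1 = 1.
|A| = 8.
|A ∖ B| = |A| − |A∩B| = 8 − 1 = 7.00.

7.00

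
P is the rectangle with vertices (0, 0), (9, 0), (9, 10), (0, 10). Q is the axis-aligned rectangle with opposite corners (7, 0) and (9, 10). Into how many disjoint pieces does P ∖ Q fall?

P ∖ Q is a single connected region.

1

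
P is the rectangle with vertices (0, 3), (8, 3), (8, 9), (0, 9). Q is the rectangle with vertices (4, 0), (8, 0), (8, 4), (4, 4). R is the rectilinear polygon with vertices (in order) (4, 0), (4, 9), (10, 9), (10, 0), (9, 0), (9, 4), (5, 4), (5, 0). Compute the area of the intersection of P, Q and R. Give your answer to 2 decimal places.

1.00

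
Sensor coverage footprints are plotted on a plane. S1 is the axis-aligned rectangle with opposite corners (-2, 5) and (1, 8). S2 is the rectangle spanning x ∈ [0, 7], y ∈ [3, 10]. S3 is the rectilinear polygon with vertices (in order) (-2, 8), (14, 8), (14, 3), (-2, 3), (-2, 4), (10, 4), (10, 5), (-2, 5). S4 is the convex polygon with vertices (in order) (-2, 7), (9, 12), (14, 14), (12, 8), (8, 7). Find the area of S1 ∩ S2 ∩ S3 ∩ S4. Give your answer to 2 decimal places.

The intersection is the polygon with vertices (0,7.909), (0.2,8), (1,8), (1,7), (0,7).
By the shoelace formula its area is 0.99.

0.99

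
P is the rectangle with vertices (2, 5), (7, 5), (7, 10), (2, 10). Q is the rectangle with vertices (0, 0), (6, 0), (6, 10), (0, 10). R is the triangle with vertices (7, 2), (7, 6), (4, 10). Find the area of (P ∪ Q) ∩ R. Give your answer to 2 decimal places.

4.33

The region (P ∪ Q) ∩ R is the polygon with vertices (7,5), (6,5), (6,4.667), (4,10), (7,6).
By the shoelace formula its area is 4.33.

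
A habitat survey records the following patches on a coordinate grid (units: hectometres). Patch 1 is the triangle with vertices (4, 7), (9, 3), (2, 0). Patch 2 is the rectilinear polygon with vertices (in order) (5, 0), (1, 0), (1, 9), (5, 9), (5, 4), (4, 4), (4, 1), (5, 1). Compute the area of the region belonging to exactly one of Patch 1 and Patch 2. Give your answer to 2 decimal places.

36.97

|Patch 1| = 21.5, |Patch 2| = 33, |Patch 1∩Patch 2| = 8.7667.
|Patch 1 △ Patch 2| = |Patch 1| + |Patch 2| − 2·|Patch 1∩Patch 2| = 21.5 + 33 − 17.5333 = 36.97.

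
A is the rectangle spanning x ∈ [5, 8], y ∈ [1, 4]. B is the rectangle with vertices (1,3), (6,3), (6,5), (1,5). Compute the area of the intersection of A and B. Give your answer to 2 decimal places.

|A∩B|: x∈[5,6], y∈[3,4] → 1·1 = 1.

1.00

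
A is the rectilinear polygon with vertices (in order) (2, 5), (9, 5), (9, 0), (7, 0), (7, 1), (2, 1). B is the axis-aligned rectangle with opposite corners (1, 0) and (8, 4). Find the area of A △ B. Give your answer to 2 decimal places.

|A| = 30, |B| = 28, |A∩B| = 19.
|A △ B| = |A| + |B| − 2·|A∩B| = 30 + 28 − 38 = 20.00.

20.00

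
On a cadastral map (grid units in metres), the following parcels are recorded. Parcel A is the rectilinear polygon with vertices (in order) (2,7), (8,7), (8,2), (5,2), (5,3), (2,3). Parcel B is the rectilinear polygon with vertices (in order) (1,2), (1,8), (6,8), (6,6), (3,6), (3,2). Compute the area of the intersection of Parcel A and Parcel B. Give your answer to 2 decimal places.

The intersection is the polygon with vertices (6,7), (6,6), (3,6), (3,3), (2,3), (2,7).
By the shoelace formula its area is 7.00.

7.00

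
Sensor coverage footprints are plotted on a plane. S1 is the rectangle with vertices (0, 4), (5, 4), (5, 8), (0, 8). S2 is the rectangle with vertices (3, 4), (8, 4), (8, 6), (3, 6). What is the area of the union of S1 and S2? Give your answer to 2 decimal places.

By inclusion–exclusion:
Individual areas: |S1| = 20, |S2| = 10.
|S1∩S2|: x∈[3,5], y∈[4,6] → 2·2 = 4.
|S1 ∪ S2| = 30 − 4 = 26.00.

26.00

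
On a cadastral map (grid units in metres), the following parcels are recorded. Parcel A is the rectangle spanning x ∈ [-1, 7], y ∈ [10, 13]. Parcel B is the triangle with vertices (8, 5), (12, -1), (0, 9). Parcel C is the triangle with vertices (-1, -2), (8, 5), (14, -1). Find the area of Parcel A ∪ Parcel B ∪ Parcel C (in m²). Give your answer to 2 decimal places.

80.46

By inclusion–exclusion:
Individual areas: |Parcel A| = 24, |Parcel B| = 16, |Parcel C| = 48.
|Parcel A∩Parcel B| = 0.
|Parcel A∩Parcel C| = 0.
|Parcel B∩Parcel C| = 7.5402.
|Parcel A∩Parcel B∩Parcel C| = 0.
|Parcel A ∪ Parcel B ∪ Parcel C| = 88 − 7.5402 + 0 = 80.46.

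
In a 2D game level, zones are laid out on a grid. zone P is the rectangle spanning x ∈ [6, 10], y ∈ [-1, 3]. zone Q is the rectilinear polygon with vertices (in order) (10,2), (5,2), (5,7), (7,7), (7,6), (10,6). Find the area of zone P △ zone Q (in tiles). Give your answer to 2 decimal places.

30.00

|zone P| = 16, |zone Q| = 22, |zone P∩zone Q| = 4.
|zone P △ zone Q| = |zone P| + |zone Q| − 2·|zone P∩zone Q| = 16 + 22 − 8 = 30.00.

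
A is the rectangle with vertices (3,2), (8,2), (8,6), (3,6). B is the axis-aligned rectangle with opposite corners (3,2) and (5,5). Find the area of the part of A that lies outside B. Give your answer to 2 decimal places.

|A∩B|: x∈[3,5], y∈[2,5] → 2·3 = 6.
|A| = 20.
|A ∖ B| = |A| − |A∩B| = 20 − 6 = 14.00.

14.00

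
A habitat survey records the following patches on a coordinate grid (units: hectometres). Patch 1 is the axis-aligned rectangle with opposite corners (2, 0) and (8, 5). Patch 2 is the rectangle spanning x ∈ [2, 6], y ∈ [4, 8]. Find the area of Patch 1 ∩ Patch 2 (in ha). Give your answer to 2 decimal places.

|Patch 1∩Patch 2|: x∈[2,6], y∈[4,5] → 4·1 = 4.

4.00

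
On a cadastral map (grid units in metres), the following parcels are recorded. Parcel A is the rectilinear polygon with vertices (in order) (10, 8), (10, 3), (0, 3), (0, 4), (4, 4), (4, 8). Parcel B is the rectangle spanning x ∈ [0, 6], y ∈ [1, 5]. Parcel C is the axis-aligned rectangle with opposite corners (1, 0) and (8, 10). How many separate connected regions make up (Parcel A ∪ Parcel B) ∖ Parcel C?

2

(Parcel A ∪ Parcel B) ∖ Parcel C splits into 2 disjoint pieces (area 10, area 4).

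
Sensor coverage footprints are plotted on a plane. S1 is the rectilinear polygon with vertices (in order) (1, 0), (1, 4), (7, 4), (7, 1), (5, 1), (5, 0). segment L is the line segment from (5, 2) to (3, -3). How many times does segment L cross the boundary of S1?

1

The segment meets the boundary at (4.2,0).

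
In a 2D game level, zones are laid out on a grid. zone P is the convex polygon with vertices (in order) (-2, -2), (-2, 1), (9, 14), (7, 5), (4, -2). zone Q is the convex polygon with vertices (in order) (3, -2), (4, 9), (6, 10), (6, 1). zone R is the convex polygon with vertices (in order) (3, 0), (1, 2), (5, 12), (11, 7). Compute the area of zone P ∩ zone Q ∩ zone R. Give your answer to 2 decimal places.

The intersection is the polygon with vertices (6,10), (6,2.667), (5.971,2.6), (3.197,0.173), (3.907,7.981), (5.333,9.667).
By the shoelace formula its area is 18.11.

18.11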